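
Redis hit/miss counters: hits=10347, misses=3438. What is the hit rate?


Formula: hit rate = hits / (hits + misses) * 100
hit rate = 10347 / (10347 + 3438) * 100
hit rate = 10347 / 13785 * 100
hit rate = 75.06%

75.06%


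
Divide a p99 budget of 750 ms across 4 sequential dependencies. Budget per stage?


Formula: per_stage = total_budget / stages
per_stage = 750 / 4
per_stage = 187.5 ms

187.5 ms


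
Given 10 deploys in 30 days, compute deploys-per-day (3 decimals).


Formula: deployments per day = releases / days
= 10 / 30
= 0.333 deploys/day
(equivalently, 2.33 deploys/week)

0.333 deploys/day


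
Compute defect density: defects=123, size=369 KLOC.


Defect density = defects / KLOC
Defect density = 123 / 369
Defect density = 0.333 defects/KLOC

0.333 defects/KLOC


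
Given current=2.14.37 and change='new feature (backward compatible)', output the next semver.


Current: 2.14.37
Change category: 'new feature (backward compatible)' → minor bump
SemVer rule: minor bump → increment MINOR, reset PATCH to 0 (MAJOR unchanged)
New: 2.15.0

2.15.0


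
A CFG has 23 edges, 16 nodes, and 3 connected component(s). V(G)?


Formula: V(G) = E - N + 2P
V(G) = 23 - 16 + 2*3
V(G) = 7 + 6
V(G) = 13

13


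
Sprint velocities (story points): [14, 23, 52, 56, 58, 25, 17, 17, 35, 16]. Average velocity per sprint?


Formula: Avg velocity = Total points / Number of sprints
Points: [14, 23, 52, 56, 58, 25, 17, 17, 35, 16]
Sum = 14 + 23 + 52 + 56 + 58 + 25 + 17 + 17 + 35 + 16 = 313
Avg velocity = 313 / 10 = 31.3 points/sprint

31.3 points/sprint


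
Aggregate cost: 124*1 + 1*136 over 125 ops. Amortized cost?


Formula: Amortized cost = Total cost / Operations
Total cost = (124 * 1) + (1 * 136)
Total cost = 124 + 136 = 260
Amortized = 260 / 125 = 2.08

2.08


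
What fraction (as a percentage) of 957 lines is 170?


Coverage = covered / total * 100
Coverage = 170 / 957 * 100
Coverage = 17.76%

17.76%


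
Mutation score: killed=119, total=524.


Mutation score = killed / total * 100
Mutation score = 119 / 524 * 100
Mutation score = 22.71%

22.71%


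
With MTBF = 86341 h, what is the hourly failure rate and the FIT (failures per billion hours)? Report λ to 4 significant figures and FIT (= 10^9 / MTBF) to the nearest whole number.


Formula: λ = 1 / MTBF; FIT = λ × 1e9 = 1e9 / MTBF
λ = 1 / 86341 ≈ 1.158e-05 failures/hour
FIT = 1e9 / 86341 ≈ 11582 failures per 1e9 hours (nearest whole number)

λ = 1.158e-05 /h, FIT = 11582


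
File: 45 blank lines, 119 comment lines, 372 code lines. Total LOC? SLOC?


Total LOC = blank + comment + code
Total LOC = 45 + 119 + 372 = 536
SLOC (source only) = code = 372

Total LOC: 536, SLOC: 372


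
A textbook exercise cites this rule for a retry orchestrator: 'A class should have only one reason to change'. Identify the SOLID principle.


This describes the Single Responsibility Principle (SRP)

Single Responsibility Principle (SRP)


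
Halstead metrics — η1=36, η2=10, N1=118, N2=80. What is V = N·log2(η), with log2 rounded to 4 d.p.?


Formula: V = N * log2(η), where N = N1 + N2 and η = η1 + η2
η = 36 + 10 = 46
N = 118 + 80 = 198
log2(46) ≈ 5.5236
V = 198 * 5.5236 = 1093.67

1093.67


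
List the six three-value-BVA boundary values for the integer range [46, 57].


Range: [46, 57]
Boundaries: just below min, min, min+1, max-1, max, just above max
Values: [45, 46, 47, 56, 57, 58]

[45, 46, 47, 56, 57, 58]


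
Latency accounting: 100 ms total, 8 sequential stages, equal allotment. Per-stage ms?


Formula: per_stage = total_budget / stages
per_stage = 100 / 8
per_stage = 12.5 ms

12.5 ms


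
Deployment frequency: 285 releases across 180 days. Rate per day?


Formula: deployments per day = releases / days
= 285 / 180
= 1.583 deploys/day
(equivalently, 11.08 deploys/week)

1.583 deploys/day


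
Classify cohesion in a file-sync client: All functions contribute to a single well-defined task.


Reasoning: Best: single purpose
Type: Functional cohesion

Functional cohesion


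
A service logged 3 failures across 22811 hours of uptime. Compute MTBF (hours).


Formula: MTBF = Total operating time / Number of failures
MTBF = 22811 / 3
MTBF = 7603.67 hours

7603.67 hours


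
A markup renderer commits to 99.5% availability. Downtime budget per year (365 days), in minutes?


Formula: allowed downtime = period * (100 - SLA) / 100
Period (year (365 days)) = 525600 minutes
Unavailability fraction = (100 - 99.5) / 100
Allowed downtime = 525600 * (100 - 99.5) / 100
Allowed downtime = 2628.0 minutes

2628.0 minutes


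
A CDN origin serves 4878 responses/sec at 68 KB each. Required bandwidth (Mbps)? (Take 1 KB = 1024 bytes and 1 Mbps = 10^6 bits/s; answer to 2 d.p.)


Formula: Mbps = payload_bytes * RPS * 8 / 1e6
Payload per request = 68 KB = 68 * 1024 = 69632 bytes
Total bytes/sec = 69632 * 4878 = 339664896
Total bits/sec = 339664896 * 8 = 2717319168
Mbps = 2717319168 / 1e6 = 2717.32

2717.32 Mbps


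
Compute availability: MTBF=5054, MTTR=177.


Availability = MTBF / (MTBF + MTTR)
Availability = 5054 / (5054 + 177)
Availability = 5054 / 5231
Availability = 96.6163%

96.6163%


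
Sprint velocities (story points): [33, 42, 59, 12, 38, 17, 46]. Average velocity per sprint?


Formula: Avg velocity = Total points / Number of sprints
Points: [33, 42, 59, 12, 38, 17, 46]
Sum = 33 + 42 + 59 + 12 + 38 + 17 + 46 = 247
Avg velocity = 247 / 7 = 35.29 points/sprint

35.29 points/sprint


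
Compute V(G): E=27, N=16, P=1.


Formula: V(G) = E - N + 2P
V(G) = 27 - 16 + 2*1
V(G) = 11 + 2
V(G) = 13

13


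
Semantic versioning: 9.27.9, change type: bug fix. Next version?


Current: 9.27.9
Change category: 'bug fix' → patch bump
SemVer rule: patch bump → increment PATCH (MAJOR and MINOR unchanged)
New: 9.27.10

9.27.10


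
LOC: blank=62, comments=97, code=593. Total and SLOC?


Total LOC = blank + comment + code
Total LOC = 62 + 97 + 593 = 752
SLOC (source only) = code = 593

Total LOC: 752, SLOC: 593


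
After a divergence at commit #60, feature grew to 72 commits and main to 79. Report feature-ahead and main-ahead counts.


Common ancestor: commit #60
feature commits after divergence: 72 - 60 = 12
main commits after divergence: 79 - 60 = 19
feature is 12 commits ahead of main
main is 19 commits ahead of feature

feature ahead: 12, main ahead: 19


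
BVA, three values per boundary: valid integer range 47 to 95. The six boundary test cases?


Range: [47, 95]
Boundaries: just below min, min, min+1, max-1, max, just above max
Values: [46, 47, 48, 94, 95, 96]

[46, 47, 48, 94, 95, 96]


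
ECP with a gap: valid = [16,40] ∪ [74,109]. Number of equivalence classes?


Valid ranges: [16,40] and [74,109]
Class 1: x < 16 — invalid
Class 2: 16 ≤ x ≤ 40 — valid
Class 3: 40 < x < 74 — invalid (gap between ranges)
Class 4: 74 ≤ x ≤ 109 — valid
Class 5: x > 109 — invalid
Total equivalence classes: 5

5 equivalence classes


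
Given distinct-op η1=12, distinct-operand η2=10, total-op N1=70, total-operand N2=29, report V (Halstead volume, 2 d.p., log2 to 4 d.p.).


Formula: V = N * log2(η), where N = N1 + N2 and η = η1 + η2
η = 12 + 10 = 22
N = 70 + 29 = 99
log2(22) ≈ 4.4594
V = 99 * 4.4594 = 441.48

441.48


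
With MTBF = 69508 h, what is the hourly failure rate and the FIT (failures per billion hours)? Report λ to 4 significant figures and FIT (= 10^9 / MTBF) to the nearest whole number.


Formula: λ = 1 / MTBF; FIT = λ × 1e9 = 1e9 / MTBF
λ = 1 / 69508 ≈ 1.439e-05 failures/hour
FIT = 1e9 / 69508 ≈ 14387 failures per 1e9 hours (nearest whole number)

λ = 1.439e-05 /h, FIT = 14387


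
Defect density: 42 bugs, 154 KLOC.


Defect density = defects / KLOC
Defect density = 42 / 154
Defect density = 0.273 defects/KLOC

0.273 defects/KLOC


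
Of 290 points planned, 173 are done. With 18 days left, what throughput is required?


Formula: Required rate = Remaining points / Days left
Remaining = 290 - 173 = 117 points
Required rate = 117 / 18 = 6.5 points/day

6.5 points/day


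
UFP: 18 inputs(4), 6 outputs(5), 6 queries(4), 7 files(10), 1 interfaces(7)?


UFP = EI*4 + EO*5 + EQ*4 + ILF*10 + EIF*7
UFP = 18*4 + 6*5 + 6*4 + 7*10 + 1*7
UFP = 72 + 30 + 24 + 70 + 7
UFP = 203

203


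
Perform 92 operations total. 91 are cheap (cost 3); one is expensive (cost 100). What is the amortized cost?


Formula: Amortized cost = Total cost / Operations
Total cost = (91 * 3) + (1 * 100)
Total cost = 273 + 100 = 373
Amortized = 373 / 92 = 4.0543

4.0543


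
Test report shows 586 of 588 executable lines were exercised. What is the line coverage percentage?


Coverage = covered / total * 100
Coverage = 586 / 588 * 100
Coverage = 99.66%

99.66%


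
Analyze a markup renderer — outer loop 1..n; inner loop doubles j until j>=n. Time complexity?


Reasoning: linear outer times logarithmic inner
Complexity: O(n log n)

O(n log n)


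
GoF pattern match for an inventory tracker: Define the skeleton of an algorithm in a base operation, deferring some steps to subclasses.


This matches the Template Method pattern

Template Method


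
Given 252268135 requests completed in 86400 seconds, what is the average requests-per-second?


Formula: throughput = requests / seconds
throughput = 252268135 / 86400
throughput = 2919.77 requests/second

2919.77 requests/second


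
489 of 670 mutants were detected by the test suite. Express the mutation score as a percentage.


Mutation score = killed / total * 100
Mutation score = 489 / 670 * 100
Mutation score = 72.99%

72.99%


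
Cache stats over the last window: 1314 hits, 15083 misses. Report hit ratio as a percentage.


Formula: hit rate = hits / (hits + misses) * 100
hit rate = 1314 / (1314 + 15083) * 100
hit rate = 1314 / 16397 * 100
hit rate = 8.01%

8.01%


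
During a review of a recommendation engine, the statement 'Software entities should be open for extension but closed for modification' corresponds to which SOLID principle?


This describes the Open/Closed Principle (OCP)

Open/Closed Principle (OCP)


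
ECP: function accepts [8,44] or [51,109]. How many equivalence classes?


Valid ranges: [8,44] and [51,109]
Class 1: x < 8 — invalid
Class 2: 8 ≤ x ≤ 44 — valid
Class 3: 44 < x < 51 — invalid (gap between ranges)
Class 4: 51 ≤ x ≤ 109 — valid
Class 5: x > 109 — invalid
Total equivalence classes: 5

5 equivalence classes


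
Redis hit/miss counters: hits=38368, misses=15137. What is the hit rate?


Formula: hit rate = hits / (hits + misses) * 100
hit rate = 38368 / (38368 + 15137) * 100
hit rate = 38368 / 53505 * 100
hit rate = 71.71%

71.71%


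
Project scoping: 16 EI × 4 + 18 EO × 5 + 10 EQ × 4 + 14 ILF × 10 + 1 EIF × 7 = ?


UFP = EI*4 + EO*5 + EQ*4 + ILF*10 + EIF*7
UFP = 16*4 + 18*5 + 10*4 + 14*10 + 1*7
UFP = 64 + 90 + 40 + 140 + 7
UFP = 341

341


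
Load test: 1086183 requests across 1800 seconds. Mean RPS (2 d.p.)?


Formula: throughput = requests / seconds
throughput = 1086183 / 1800
throughput = 603.44 requests/second

603.44 requests/second


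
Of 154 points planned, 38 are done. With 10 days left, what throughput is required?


Formula: Required rate = Remaining points / Days left
Remaining = 154 - 38 = 116 points
Required rate = 116 / 10 = 11.6 points/day

11.6 points/day


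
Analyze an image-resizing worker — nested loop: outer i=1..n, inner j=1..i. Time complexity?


Reasoning: triangle: n(n+1)/2 ~ n^2/2
Complexity: O(n^2)

O(n^2)


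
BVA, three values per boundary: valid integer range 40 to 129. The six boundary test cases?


Range: [40, 129]
Boundaries: just below min, min, min+1, max-1, max, just above max
Values: [39, 40, 41, 128, 129, 130]

[39, 40, 41, 128, 129, 130]


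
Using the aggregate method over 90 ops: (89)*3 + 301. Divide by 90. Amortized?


Formula: Amortized cost = Total cost / Operations
Total cost = (89 * 3) + (1 * 301)
Total cost = 267 + 301 = 568
Amortized = 568 / 90 = 6.3111

6.3111


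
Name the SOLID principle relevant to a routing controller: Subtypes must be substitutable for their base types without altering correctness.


This describes the Liskov Substitution Principle (LSP)

Liskov Substitution Principle (LSP)


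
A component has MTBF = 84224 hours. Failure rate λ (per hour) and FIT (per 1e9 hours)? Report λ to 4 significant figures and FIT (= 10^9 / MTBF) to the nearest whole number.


Formula: λ = 1 / MTBF; FIT = λ × 1e9 = 1e9 / MTBF
λ = 1 / 84224 ≈ 1.187e-05 failures/hour
FIT = 1e9 / 84224 ≈ 11873 failures per 1e9 hours (nearest whole number)

λ = 1.187e-05 /h, FIT = 11873


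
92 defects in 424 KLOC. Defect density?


Defect density = defects / KLOC
Defect density = 92 / 424
Defect density = 0.217 defects/KLOC

0.217 defects/KLOC


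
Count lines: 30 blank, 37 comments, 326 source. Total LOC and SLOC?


Total LOC = blank + comment + code
Total LOC = 30 + 37 + 326 = 393
SLOC (source only) = code = 326

Total LOC: 393, SLOC: 326


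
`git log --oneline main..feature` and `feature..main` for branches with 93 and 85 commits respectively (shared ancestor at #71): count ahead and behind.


Common ancestor: commit #71
feature commits after divergence: 93 - 71 = 22
main commits after divergence: 85 - 71 = 14
feature is 22 commits ahead of main
main is 14 commits ahead of feature

feature ahead: 22, main ahead: 14


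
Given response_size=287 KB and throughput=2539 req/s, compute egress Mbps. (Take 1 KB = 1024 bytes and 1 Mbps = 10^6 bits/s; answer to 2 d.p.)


Formula: Mbps = payload_bytes * RPS * 8 / 1e6
Payload per request = 287 KB = 287 * 1024 = 293888 bytes
Total bytes/sec = 293888 * 2539 = 746181632
Total bits/sec = 746181632 * 8 = 5969453056
Mbps = 5969453056 / 1e6 = 5969.45

5969.45 Mbps


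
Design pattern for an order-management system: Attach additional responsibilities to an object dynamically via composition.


This matches the Decorator pattern

Decorator


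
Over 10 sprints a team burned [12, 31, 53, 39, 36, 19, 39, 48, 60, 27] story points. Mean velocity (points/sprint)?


Formula: Avg velocity = Total points / Number of sprints
Points: [12, 31, 53, 39, 36, 19, 39, 48, 60, 27]
Sum = 12 + 31 + 53 + 39 + 36 + 19 + 39 + 48 + 60 + 27 = 364
Avg velocity = 364 / 10 = 36.4 points/sprint

36.4 points/sprint


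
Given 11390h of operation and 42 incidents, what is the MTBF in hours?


Formula: MTBF = Total operating time / Number of failures
MTBF = 11390 / 42
MTBF = 271.19 hours

271.19 hours


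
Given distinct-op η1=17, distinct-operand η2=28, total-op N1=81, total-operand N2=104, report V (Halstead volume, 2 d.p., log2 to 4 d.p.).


Formula: V = N * log2(η), where N = N1 + N2 and η = η1 + η2
η = 17 + 28 = 45
N = 81 + 104 = 185
log2(45) ≈ 5.4919
V = 185 * 5.4919 = 1016.00

1016.00


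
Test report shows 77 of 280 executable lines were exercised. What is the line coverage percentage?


Coverage = covered / total * 100
Coverage = 77 / 280 * 100
Coverage = 27.5%

27.5%


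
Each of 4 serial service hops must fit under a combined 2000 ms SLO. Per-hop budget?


Formula: per_stage = total_budget / stages
per_stage = 2000 / 4
per_stage = 500.0 ms

500.0 ms


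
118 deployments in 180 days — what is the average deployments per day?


Formula: deployments per day = releases / days
= 118 / 180
= 0.656 deploys/day
(equivalently, 4.59 deploys/week)

0.656 deploys/day


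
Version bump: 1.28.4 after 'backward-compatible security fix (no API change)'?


Current: 1.28.4
Change category: 'backward-compatible security fix (no API change)' → patch bump
SemVer rule: patch bump → increment PATCH (MAJOR and MINOR unchanged)
New: 1.28.5

1.28.5


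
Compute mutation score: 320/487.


Mutation score = killed / total * 100
Mutation score = 320 / 487 * 100
Mutation score = 65.71%

65.71%


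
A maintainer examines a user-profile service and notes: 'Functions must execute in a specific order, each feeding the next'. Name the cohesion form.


Reasoning: Output of one is input to next
Type: Sequential cohesion

Sequential cohesion


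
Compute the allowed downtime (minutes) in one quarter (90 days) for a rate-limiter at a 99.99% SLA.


Formula: allowed downtime = period * (100 - SLA) / 100
Period (quarter (90 days)) = 129600 minutes
Unavailability fraction = (100 - 99.99) / 100
Allowed downtime = 129600 * (100 - 99.99) / 100
Allowed downtime = 12.96 minutes

12.96 minutes


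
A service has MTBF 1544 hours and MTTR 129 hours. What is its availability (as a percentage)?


Availability = MTBF / (MTBF + MTTR)
Availability = 1544 / (1544 + 129)
Availability = 1544 / 1673
Availability = 92.2893%

92.2893%


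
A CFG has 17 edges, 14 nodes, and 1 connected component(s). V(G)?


Formula: V(G) = E - N + 2P
V(G) = 17 - 14 + 2*1
V(G) = 3 + 2
V(G) = 5

5


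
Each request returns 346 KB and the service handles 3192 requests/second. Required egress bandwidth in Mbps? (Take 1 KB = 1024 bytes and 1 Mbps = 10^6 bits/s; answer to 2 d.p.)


Formula: Mbps = payload_bytes * RPS * 8 / 1e6
Payload per request = 346 KB = 346 * 1024 = 354304 bytes
Total bytes/sec = 354304 * 3192 = 1130938368
Total bits/sec = 1130938368 * 8 = 9047506944
Mbps = 9047506944 / 1e6 = 9047.51

9047.51 Mbps


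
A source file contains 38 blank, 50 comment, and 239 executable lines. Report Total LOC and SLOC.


Total LOC = blank + comment + code
Total LOC = 38 + 50 + 239 = 327
SLOC (source only) = code = 239

Total LOC: 327, SLOC: 239


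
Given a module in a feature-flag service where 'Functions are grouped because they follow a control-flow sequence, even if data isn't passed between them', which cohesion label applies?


Reasoning: Grouped by order of execution within a routine, not by data flow
Type: Procedural cohesion

Procedural cohesion


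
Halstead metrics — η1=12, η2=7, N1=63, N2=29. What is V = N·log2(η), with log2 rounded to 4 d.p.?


Formula: V = N * log2(η), where N = N1 + N2 and η = η1 + η2
η = 12 + 7 = 19
N = 63 + 29 = 92
log2(19) ≈ 4.2479
V = 92 * 4.2479 = 390.81

390.81


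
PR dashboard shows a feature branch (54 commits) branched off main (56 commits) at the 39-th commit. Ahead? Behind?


Common ancestor: commit #39
feature commits after divergence: 54 - 39 = 15
main commits after divergence: 56 - 39 = 17
feature is 15 commits ahead of main
main is 17 commits ahead of feature

feature ahead: 15, main ahead: 17


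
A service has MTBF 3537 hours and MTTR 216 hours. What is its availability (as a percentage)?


Availability = MTBF / (MTBF + MTTR)
Availability = 3537 / (3537 + 216)
Availability = 3537 / 3753
Availability = 94.2446%

94.2446%


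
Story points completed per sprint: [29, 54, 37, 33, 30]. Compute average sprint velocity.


Formula: Avg velocity = Total points / Number of sprints
Points: [29, 54, 37, 33, 30]
Sum = 29 + 54 + 37 + 33 + 30 = 183
Avg velocity = 183 / 5 = 36.6 points/sprint

36.6 points/sprint


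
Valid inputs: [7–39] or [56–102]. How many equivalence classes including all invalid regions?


Valid ranges: [7,39] and [56,102]
Class 1: x < 7 — invalid
Class 2: 7 ≤ x ≤ 39 — valid
Class 3: 39 < x < 56 — invalid (gap between ranges)
Class 4: 56 ≤ x ≤ 102 — valid
Class 5: x > 102 — invalid
Total equivalence classes: 5

5 equivalence classes


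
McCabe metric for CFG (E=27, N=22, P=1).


Formula: V(G) = E - N + 2P
V(G) = 27 - 22 + 2*1
V(G) = 5 + 2
V(G) = 7

7


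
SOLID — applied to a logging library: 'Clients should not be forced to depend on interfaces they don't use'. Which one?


This describes the Interface Segregation Principle (ISP)

Interface Segregation Principle (ISP)


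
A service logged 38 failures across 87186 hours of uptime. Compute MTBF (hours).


Formula: MTBF = Total operating time / Number of failures
MTBF = 87186 / 38
MTBF = 2294.37 hours

2294.37 hours


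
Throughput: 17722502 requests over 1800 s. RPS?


Formula: throughput = requests / seconds
throughput = 17722502 / 1800
throughput = 9845.83 requests/second

9845.83 requests/second


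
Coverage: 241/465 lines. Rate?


Coverage = covered / total * 100
Coverage = 241 / 465 * 100
Coverage = 51.83%

51.83%


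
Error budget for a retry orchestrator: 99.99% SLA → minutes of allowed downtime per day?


Formula: allowed downtime = period * (100 - SLA) / 100
Period (day) = 1440 minutes
Unavailability fraction = (100 - 99.99) / 100
Allowed downtime = 1440 * (100 - 99.99) / 100
Allowed downtime = 0.144 minutes

0.144 minutes


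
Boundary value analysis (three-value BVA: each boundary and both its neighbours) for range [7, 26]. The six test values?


Range: [7, 26]
Boundaries: just below min, min, min+1, max-1, max, just above max
Values: [6, 7, 8, 25, 26, 27]

[6, 7, 8, 25, 26, 27]


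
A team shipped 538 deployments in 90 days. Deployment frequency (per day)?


Formula: deployments per day = releases / days
= 538 / 90
= 5.978 deploys/day
(equivalently, 41.84 deploys/week)

5.978 deploys/day


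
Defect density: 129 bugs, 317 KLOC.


Defect density = defects / KLOC
Defect density = 129 / 317
Defect density = 0.407 defects/KLOC

0.407 defects/KLOC


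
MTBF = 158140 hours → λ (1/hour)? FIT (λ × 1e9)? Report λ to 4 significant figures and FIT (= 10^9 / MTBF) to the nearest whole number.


Formula: λ = 1 / MTBF; FIT = λ × 1e9 = 1e9 / MTBF
λ = 1 / 158140 ≈ 6.324e-06 failures/hour
FIT = 1e9 / 158140 ≈ 6324 failures per 1e9 hours (nearest whole number)

λ = 6.324e-06 /h, FIT = 6324


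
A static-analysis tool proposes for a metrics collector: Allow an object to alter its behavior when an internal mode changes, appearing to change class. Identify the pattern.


This matches the State pattern

State


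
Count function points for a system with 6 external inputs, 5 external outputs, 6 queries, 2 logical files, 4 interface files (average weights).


UFP = EI*4 + EO*5 + EQ*4 + ILF*10 + EIF*7
UFP = 6*4 + 5*5 + 6*4 + 2*10 + 4*7
UFP = 24 + 25 + 24 + 20 + 28
UFP = 121

121


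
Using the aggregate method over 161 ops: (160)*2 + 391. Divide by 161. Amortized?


Formula: Amortized cost = Total cost / Operations
Total cost = (160 * 2) + (1 * 391)
Total cost = 320 + 391 = 711
Amortized = 711 / 161 = 4.4161

4.4161


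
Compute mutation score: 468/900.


Mutation score = killed / total * 100
Mutation score = 468 / 900 * 100
Mutation score = 52.0%

52.0%


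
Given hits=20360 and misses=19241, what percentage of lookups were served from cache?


Formula: hit rate = hits / (hits + misses) * 100
hit rate = 20360 / (20360 + 19241) * 100
hit rate = 20360 / 39601 * 100
hit rate = 51.41%

51.41%


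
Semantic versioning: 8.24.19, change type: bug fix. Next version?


Current: 8.24.19
Change category: 'bug fix' → patch bump
SemVer rule: patch bump → increment PATCH (MAJOR and MINOR unchanged)
New: 8.24.20

8.24.20


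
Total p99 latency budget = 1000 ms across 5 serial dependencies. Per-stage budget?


Formula: per_stage = total_budget / stages
per_stage = 1000 / 5
per_stage = 200.0 ms

200.0 ms


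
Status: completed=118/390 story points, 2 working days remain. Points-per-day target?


Formula: Required rate = Remaining points / Days left
Remaining = 390 - 118 = 272 points
Required rate = 272 / 2 = 136.0 points/day

136.0 points/day


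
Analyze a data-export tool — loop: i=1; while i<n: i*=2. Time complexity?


Reasoning: i doubles each step so iterations are log2(n)
Complexity: O(log n)

O(log n)


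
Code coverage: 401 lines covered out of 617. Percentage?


Coverage = covered / total * 100
Coverage = 401 / 617 * 100
Coverage = 64.99%

64.99%


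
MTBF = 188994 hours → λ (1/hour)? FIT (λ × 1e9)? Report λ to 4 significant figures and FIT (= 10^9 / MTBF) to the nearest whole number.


Formula: λ = 1 / MTBF; FIT = λ × 1e9 = 1e9 / MTBF
λ = 1 / 188994 ≈ 5.291e-06 failures/hour
FIT = 1e9 / 188994 ≈ 5291 failures per 1e9 hours (nearest whole number)

λ = 5.291e-06 /h, FIT = 5291


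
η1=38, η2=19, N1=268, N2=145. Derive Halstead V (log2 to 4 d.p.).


Formula: V = N * log2(η), where N = N1 + N2 and η = η1 + η2
η = 38 + 19 = 57
N = 268 + 145 = 413
log2(57) ≈ 5.8329
V = 413 * 5.8329 = 2408.99

2408.99


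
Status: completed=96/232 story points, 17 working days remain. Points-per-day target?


Formula: Required rate = Remaining points / Days left
Remaining = 232 - 96 = 136 points
Required rate = 136 / 17 = 8.0 points/day

8.0 points/day


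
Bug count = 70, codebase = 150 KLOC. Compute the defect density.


Defect density = defects / KLOC
Defect density = 70 / 150
Defect density = 0.467 defects/KLOC

0.467 defects/KLOC


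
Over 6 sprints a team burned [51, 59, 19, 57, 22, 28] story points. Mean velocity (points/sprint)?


Formula: Avg velocity = Total points / Number of sprints
Points: [51, 59, 19, 57, 22, 28]
Sum = 51 + 59 + 19 + 57 + 22 + 28 = 236
Avg velocity = 236 / 6 = 39.33 points/sprint

39.33 points/sprint


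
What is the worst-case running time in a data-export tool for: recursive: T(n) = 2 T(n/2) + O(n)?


Reasoning: master theorem case 2 (merge-sort recurrence)
Complexity: O(n log n)

O(n log n)


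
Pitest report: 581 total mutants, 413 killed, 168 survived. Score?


Mutation score = killed / total * 100
Mutation score = 413 / 581 * 100
Mutation score = 71.08%

71.08%


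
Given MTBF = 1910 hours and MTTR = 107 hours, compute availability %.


Availability = MTBF / (MTBF + MTTR)
Availability = 1910 / (1910 + 107)
Availability = 1910 / 2017
Availability = 94.6951%

94.6951%


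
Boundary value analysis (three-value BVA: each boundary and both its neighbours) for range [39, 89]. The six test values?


Range: [39, 89]
Boundaries: just below min, min, min+1, max-1, max, just above max
Values: [38, 39, 40, 88, 89, 90]

[38, 39, 40, 88, 89, 90]


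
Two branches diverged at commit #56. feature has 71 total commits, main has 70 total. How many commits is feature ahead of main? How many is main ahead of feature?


Common ancestor: commit #56
feature commits after divergence: 71 - 56 = 15
main commits after divergence: 70 - 56 = 14
feature is 15 commits ahead of main
main is 14 commits ahead of feature

feature ahead: 15, main ahead: 14


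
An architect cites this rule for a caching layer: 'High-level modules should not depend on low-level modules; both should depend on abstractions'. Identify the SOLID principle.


This describes the Dependency Inversion Principle (DIP)

Dependency Inversion Principle (DIP)


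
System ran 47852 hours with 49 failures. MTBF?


Formula: MTBF = Total operating time / Number of failures
MTBF = 47852 / 49
MTBF = 976.57 hours

976.57 hours


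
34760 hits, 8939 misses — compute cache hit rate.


Formula: hit rate = hits / (hits + misses) * 100
hit rate = 34760 / (34760 + 8939) * 100
hit rate = 34760 / 43699 * 100
hit rate = 79.54%

79.54%


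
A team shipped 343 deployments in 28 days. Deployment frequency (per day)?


Formula: deployments per day = releases / days
= 343 / 28
= 12.25 deploys/day
(equivalently, 85.75 deploys/week)

12.25 deploys/day


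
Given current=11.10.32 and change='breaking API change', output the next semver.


Current: 11.10.32
Change category: 'breaking API change' → major bump
SemVer rule: major bump → increment MAJOR, reset MINOR and PATCH to 0
New: 12.0.0

12.0.0


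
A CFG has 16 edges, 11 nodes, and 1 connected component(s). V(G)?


Formula: V(G) = E - N + 2P
V(G) = 16 - 11 + 2*1
V(G) = 5 + 2
V(G) = 7

7


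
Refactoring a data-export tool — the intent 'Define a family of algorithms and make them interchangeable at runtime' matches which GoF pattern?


This matches the Strategy pattern

Strategy


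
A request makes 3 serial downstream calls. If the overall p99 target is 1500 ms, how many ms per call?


Formula: per_stage = total_budget / stages
per_stage = 1500 / 3
per_stage = 500.0 ms

500.0 ms


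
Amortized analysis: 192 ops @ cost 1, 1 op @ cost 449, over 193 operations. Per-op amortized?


Formula: Amortized cost = Total cost / Operations
Total cost = (192 * 1) + (1 * 449)
Total cost = 192 + 449 = 641
Amortized = 641 / 193 = 3.3212

3.3212


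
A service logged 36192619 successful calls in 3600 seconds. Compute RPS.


Formula: throughput = requests / seconds
throughput = 36192619 / 3600
throughput = 10053.51 requests/second

10053.51 requests/second


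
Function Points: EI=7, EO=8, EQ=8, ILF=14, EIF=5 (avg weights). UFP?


UFP = EI*4 + EO*5 + EQ*4 + ILF*10 + EIF*7
UFP = 7*4 + 8*5 + 8*4 + 14*10 + 5*7
UFP = 28 + 40 + 32 + 140 + 35
UFP = 275

275


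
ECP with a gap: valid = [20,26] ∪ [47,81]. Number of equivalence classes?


Valid ranges: [20,26] and [47,81]
Class 1: x < 20 — invalid
Class 2: 20 ≤ x ≤ 26 — valid
Class 3: 26 < x < 47 — invalid (gap between ranges)
Class 4: 47 ≤ x ≤ 81 — valid
Class 5: x > 81 — invalid
Total equivalence classes: 5

5 equivalence classes


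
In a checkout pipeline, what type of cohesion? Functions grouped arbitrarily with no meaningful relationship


Reasoning: Worst: random grouping
Type: Coincidental cohesion

Coincidental cohesion


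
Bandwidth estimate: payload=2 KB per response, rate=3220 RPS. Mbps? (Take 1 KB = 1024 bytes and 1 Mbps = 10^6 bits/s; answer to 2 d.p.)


Formula: Mbps = payload_bytes * RPS * 8 / 1e6
Payload per request = 2 KB = 2 * 1024 = 2048 bytes
Total bytes/sec = 2048 * 3220 = 6594560
Total bits/sec = 6594560 * 8 = 52756480
Mbps = 52756480 / 1e6 = 52.76

52.76 Mbps


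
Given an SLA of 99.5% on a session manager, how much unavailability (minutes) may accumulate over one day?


Formula: allowed downtime = period * (100 - SLA) / 100
Period (day) = 1440 minutes
Unavailability fraction = (100 - 99.5) / 100
Allowed downtime = 1440 * (100 - 99.5) / 100
Allowed downtime = 7.2 minutes

7.2 minutes


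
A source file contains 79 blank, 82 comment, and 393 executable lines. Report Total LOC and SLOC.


Total LOC = blank + comment + code
Total LOC = 79 + 82 + 393 = 554
SLOC (source only) = code = 393

Total LOC: 554, SLOC: 393


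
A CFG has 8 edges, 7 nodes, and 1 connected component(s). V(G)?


Formula: V(G) = E - N + 2P
V(G) = 8 - 7 + 2*1
V(G) = 1 + 2
V(G) = 3

3


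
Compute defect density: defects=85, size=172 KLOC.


Defect density = defects / KLOC
Defect density = 85 / 172
Defect density = 0.494 defects/KLOC

0.494 defects/KLOC


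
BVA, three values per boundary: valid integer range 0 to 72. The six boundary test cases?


Range: [0, 72]
Boundaries: just below min, min, min+1, max-1, max, just above max
Values: [-1, 0, 1, 71, 72, 73]

[-1, 0, 1, 71, 72, 73]


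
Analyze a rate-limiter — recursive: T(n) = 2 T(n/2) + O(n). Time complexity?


Reasoning: master theorem case 2 (merge-sort recurrence)
Complexity: O(n log n)

O(n log n)


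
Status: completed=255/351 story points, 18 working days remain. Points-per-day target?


Formula: Required rate = Remaining points / Days left
Remaining = 351 - 255 = 96 points
Required rate = 96 / 18 = 5.33 points/day

5.33 points/day


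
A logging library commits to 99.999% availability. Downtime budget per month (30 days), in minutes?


Formula: allowed downtime = period * (100 - SLA) / 100
Period (month (30 days)) = 43200 minutes
Unavailability fraction = (100 - 99.999) / 100
Allowed downtime = 43200 * (100 - 99.999) / 100
Allowed downtime = 0.432 minutes

0.432 minutes


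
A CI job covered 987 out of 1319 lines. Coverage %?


Coverage = covered / total * 100
Coverage = 987 / 1319 * 100
Coverage = 74.83%

74.83%


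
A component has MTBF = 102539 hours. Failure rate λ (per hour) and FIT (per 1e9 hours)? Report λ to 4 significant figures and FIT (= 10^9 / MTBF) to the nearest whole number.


Formula: λ = 1 / MTBF; FIT = λ × 1e9 = 1e9 / MTBF
λ = 1 / 102539 ≈ 9.752e-06 failures/hour
FIT = 1e9 / 102539 ≈ 9752 failures per 1e9 hours (nearest whole number)

λ = 9.752e-06 /h, FIT = 9752


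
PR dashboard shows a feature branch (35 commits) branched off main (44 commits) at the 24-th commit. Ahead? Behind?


Common ancestor: commit #24
feature commits after divergence: 35 - 24 = 11
main commits after divergence: 44 - 24 = 20
feature is 11 commits ahead of main
main is 20 commits ahead of feature

feature ahead: 11, main ahead: 20


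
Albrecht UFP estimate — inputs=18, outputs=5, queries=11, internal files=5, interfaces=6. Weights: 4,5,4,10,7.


UFP = EI*4 + EO*5 + EQ*4 + ILF*10 + EIF*7
UFP = 18*4 + 5*5 + 11*4 + 5*10 + 6*7
UFP = 72 + 25 + 44 + 50 + 42
UFP = 233

233


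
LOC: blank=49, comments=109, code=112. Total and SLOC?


Total LOC = blank + comment + code
Total LOC = 49 + 109 + 112 = 270
SLOC (source only) = code = 112

Total LOC: 270, SLOC: 112


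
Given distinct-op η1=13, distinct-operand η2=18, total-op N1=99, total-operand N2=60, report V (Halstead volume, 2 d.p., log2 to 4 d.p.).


Formula: V = N * log2(η), where N = N1 + N2 and η = η1 + η2
η = 13 + 18 = 31
N = 99 + 60 = 159
log2(31) ≈ 4.9542
V = 159 * 4.9542 = 787.72

787.72


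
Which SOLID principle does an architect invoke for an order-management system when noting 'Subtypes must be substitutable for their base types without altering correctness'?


This describes the Liskov Substitution Principle (LSP)

Liskov Substitution Principle (LSP)


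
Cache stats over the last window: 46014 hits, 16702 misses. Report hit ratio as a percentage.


Formula: hit rate = hits / (hits + misses) * 100
hit rate = 46014 / (46014 + 16702) * 100
hit rate = 46014 / 62716 * 100
hit rate = 73.37%

73.37%


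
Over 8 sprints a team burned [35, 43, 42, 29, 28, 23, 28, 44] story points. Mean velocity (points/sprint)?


Formula: Avg velocity = Total points / Number of sprints
Points: [35, 43, 42, 29, 28, 23, 28, 44]
Sum = 35 + 43 + 42 + 29 + 28 + 23 + 28 + 44 = 272
Avg velocity = 272 / 8 = 34.0 points/sprint

34.0 points/sprint


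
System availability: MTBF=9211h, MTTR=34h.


Availability = MTBF / (MTBF + MTTR)
Availability = 9211 / (9211 + 34)
Availability = 9211 / 9245
Availability = 99.6322%

99.6322%


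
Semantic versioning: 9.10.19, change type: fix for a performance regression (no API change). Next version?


Current: 9.10.19
Change category: 'fix for a performance regression (no API change)' → patch bump
SemVer rule: patch bump → increment PATCH (MAJOR and MINOR unchanged)
New: 9.10.20

9.10.20


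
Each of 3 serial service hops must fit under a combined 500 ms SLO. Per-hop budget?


Formula: per_stage = total_budget / stages
per_stage = 500 / 3
per_stage = 166.67 ms

166.67 ms


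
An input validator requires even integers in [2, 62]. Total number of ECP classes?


Constraint: even integers in [2, 62]
Class 1: x < 2 — out-of-range invalid
Class 2: x in [2,62] but odd — wrong type invalid
Class 3: x in [2,62] and even — valid
Class 4: x > 62 — out-of-range invalid
Total equivalence classes: 4

4 equivalence classes


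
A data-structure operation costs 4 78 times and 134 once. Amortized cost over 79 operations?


Formula: Amortized cost = Total cost / Operations
Total cost = (78 * 4) + (1 * 134)
Total cost = 312 + 134 = 446
Amortized = 446 / 79 = 5.6456

5.6456


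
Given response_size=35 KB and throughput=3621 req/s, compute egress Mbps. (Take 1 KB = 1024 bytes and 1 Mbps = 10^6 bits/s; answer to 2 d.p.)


Formula: Mbps = payload_bytes * RPS * 8 / 1e6
Payload per request = 35 KB = 35 * 1024 = 35840 bytes
Total bytes/sec = 35840 * 3621 = 129776640
Total bits/sec = 129776640 * 8 = 1038213120
Mbps = 1038213120 / 1e6 = 1038.21

1038.21 Mbps


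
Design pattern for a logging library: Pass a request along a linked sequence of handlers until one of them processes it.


This matches the Chain of Responsibility pattern

Chain of Responsibility


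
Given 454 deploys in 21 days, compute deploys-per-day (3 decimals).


Formula: deployments per day = releases / days
= 454 / 21
= 21.619 deploys/day
(equivalently, 151.33 deploys/week)

21.619 deploys/day


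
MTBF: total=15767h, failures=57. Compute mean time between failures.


Formula: MTBF = Total operating time / Number of failures
MTBF = 15767 / 57
MTBF = 276.61 hours

276.61 hours


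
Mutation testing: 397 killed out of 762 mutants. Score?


Mutation score = killed / total * 100
Mutation score = 397 / 762 * 100
Mutation score = 52.1%

52.1%


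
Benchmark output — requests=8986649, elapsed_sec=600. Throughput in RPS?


Formula: throughput = requests / seconds
throughput = 8986649 / 600
throughput = 14977.75 requests/second

14977.75 requests/second


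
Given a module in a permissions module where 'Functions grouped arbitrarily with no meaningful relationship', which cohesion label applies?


Reasoning: Worst: random grouping
Type: Coincidental cohesion

Coincidental cohesion


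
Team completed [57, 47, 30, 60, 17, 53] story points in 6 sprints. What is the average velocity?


Formula: Avg velocity = Total points / Number of sprints
Points: [57, 47, 30, 60, 17, 53]
Sum = 57 + 47 + 30 + 60 + 17 + 53 = 264
Avg velocity = 264 / 6 = 44.0 points/sprint

44.0 points/sprint


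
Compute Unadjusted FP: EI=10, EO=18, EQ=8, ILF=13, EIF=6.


UFP = EI*4 + EO*5 + EQ*4 + ILF*10 + EIF*7
UFP = 10*4 + 18*5 + 8*4 + 13*10 + 6*7
UFP = 40 + 90 + 32 + 130 + 42
UFP = 334

334


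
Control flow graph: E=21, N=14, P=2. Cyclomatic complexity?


Formula: V(G) = E - N + 2P
V(G) = 21 - 14 + 2*2
V(G) = 7 + 4
V(G) = 11

11


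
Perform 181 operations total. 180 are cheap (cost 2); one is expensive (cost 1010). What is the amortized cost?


Formula: Amortized cost = Total cost / Operations
Total cost = (180 * 2) + (1 * 1010)
Total cost = 360 + 1010 = 1370
Amortized = 1370 / 181 = 7.5691

7.5691


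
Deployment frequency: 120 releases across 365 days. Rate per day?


Formula: deployments per day = releases / days
= 120 / 365
= 0.329 deploys/day
(equivalently, 2.3 deploys/week)

0.329 deploys/day


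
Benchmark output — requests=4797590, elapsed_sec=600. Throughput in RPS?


Formula: throughput = requests / seconds
throughput = 4797590 / 600
throughput = 7995.98 requests/second

7995.98 requests/second


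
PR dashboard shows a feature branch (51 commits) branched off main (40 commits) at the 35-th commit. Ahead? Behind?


Common ancestor: commit #35
feature commits after divergence: 51 - 35 = 16
main commits after divergence: 40 - 35 = 5
feature is 16 commits ahead of main
main is 5 commits ahead of feature

feature ahead: 16, main ahead: 5


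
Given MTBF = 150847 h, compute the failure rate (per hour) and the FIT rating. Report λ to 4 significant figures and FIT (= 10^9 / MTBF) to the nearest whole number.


Formula: λ = 1 / MTBF; FIT = λ × 1e9 = 1e9 / MTBF
λ = 1 / 150847 ≈ 6.629e-06 failures/hour
FIT = 1e9 / 150847 ≈ 6629 failures per 1e9 hours (nearest whole number)

λ = 6.629e-06 /h, FIT = 6629


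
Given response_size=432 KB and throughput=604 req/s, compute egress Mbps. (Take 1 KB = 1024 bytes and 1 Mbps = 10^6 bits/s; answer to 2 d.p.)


Formula: Mbps = payload_bytes * RPS * 8 / 1e6
Payload per request = 432 KB = 432 * 1024 = 442368 bytes
Total bytes/sec = 442368 * 604 = 267190272
Total bits/sec = 267190272 * 8 = 2137522176
Mbps = 2137522176 / 1e6 = 2137.52

2137.52 Mbps


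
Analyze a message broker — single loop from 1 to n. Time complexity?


Reasoning: one pass through n items
Complexity: O(n)

O(n)
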